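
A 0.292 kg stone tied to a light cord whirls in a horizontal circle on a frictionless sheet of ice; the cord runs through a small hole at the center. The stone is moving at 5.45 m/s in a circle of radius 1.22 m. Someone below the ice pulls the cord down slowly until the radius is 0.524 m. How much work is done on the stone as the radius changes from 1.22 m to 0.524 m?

W ≈ 19.2 J

Central (radial) force ⇒ zero torque about the center ⇒ m v r is constant.
v₂ = v₁ r₁ / r₂ = (5.45)(1.22) / (0.524) = 12.69 m/s.
W = ΔKE = ½m(v₂² − v₁²) = 19.17 J.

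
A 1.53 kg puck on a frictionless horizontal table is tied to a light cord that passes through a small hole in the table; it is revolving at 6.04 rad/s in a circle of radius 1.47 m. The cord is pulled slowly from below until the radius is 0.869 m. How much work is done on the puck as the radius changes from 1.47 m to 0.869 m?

W ≈ 112 J

The constraining force is radial, so m r² ω about the center is conserved.
ω₂ = ω₁ (r₁/r₂)² = (6.04)(1.47/0.869)² = 17.28 rad/s.
W = ΔKE = ½m(v₂² − v₁²) = 112.3 J.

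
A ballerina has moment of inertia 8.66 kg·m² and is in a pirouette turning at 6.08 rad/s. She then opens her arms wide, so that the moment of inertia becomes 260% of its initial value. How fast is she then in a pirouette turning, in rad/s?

Angular momentum about the spin axis is conserved since the torque about it is zero.
I₂ = 2.60 × 8.66 = 22.52 kg·m².
ω₂ = I₁ω₁ / I₂ = (8.660)(6.08 rad/s) / (22.52) = 2.338 rad/s.

ω₂ ≈ 2.34 rad/s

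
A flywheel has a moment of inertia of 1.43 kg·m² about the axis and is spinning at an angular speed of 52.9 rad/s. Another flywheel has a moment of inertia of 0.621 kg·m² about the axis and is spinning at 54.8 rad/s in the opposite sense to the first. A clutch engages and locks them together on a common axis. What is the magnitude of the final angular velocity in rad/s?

No external torque acts about the common axis, so total angular momentum is conserved.
Taking A's sense as positive: L = (1.430)(52.9) − (0.6210)(54.8) = 41.62 kg·m²·rad/s.
Combined I = 1.430 + 0.6210 = 2.051 kg·m².
ω_f = L / I = 41.62 / 2.051 = 20.29 rad/s.

|ω_f| ≈ 20.3 rad/s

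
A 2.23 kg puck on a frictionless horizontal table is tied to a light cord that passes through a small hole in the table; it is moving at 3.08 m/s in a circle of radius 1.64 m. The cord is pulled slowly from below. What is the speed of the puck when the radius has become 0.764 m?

Central (radial) force ⇒ zero torque about the center ⇒ m v r is constant.
v₂ = v₁ r₁ / r₂ = (3.08)(1.64) / (0.764) = 6.612 m/s.

v₂ ≈ 6.61 m/s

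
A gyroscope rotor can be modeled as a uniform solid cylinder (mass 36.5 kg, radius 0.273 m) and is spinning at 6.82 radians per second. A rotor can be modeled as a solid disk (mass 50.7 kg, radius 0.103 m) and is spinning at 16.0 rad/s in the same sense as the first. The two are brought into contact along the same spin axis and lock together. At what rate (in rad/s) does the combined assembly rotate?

No external torque acts about the common axis, so total angular momentum is conserved.
Moments of inertia: I_A = ½(36.5)(0.273)² = 1.360 kg·m²; I_B = ½(50.7)(0.103)² = 0.2689 kg·m².
Taking A's sense as positive: L = (1.360)(6.82) + (0.2689)(16.0) = 13.58 kg·m²·rad/s.
Combined I = 1.360 + 0.2689 = 1.629 kg·m².
ω_f = L / I = 13.58 / 1.629 = 8.335 rad/s.

|ω_f| ≈ 8.34 rad/s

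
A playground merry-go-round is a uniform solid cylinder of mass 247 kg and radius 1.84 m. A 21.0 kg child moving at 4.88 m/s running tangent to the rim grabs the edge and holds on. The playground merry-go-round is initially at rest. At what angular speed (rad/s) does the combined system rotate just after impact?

The axle reaction passes through the axle and exerts no torque about it; angular momentum about the axle is conserved through the impact.
I_p = ½(247)(1.84)² = 418.1 kg·m². Taking the sense of the child's angular momentum as positive, L_{child} = m v R = (21.0)(4.88)(1.84) = 188.6 kg·m²/s.
L_i = 0 + 188.6 = 188.6 kg·m²/s.
After sticking, I_f = I_p + m R² = 418.1 + (21.0)(1.84)² = 489.2 kg·m².
ω_f = L_i / I_f = 188.6 / 489.2 = 0.3854 rad/s.

|ω_f| ≈ 0.385 rad/s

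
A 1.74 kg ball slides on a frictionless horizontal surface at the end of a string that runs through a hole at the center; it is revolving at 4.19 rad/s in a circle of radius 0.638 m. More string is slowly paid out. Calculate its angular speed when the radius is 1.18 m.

The constraining force is radial, so m r² ω about the center is conserved.
ω₂ = ω₁ (r₁/r₂)² = (4.19)(0.638/1.18)² = 1.225 rad/s.

ω₂ ≈ 1.22 rad/s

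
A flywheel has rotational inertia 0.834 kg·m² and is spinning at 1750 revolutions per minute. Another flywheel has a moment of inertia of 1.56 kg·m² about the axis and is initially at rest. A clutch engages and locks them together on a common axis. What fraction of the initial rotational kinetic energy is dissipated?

fraction ≈ 0.652

No external torque acts about the common axis, so total angular momentum is conserved.
Taking A's sense as positive: L = (0.8340)(1750) = 1459 kg·m²·rpm.
Combined I = 0.8340 + 1.560 = 2.394 kg·m².
ω_f = L / I = 1459 / 2.394 = 609.6 rpm.
KE_i = ½ΣIω² = 14000 J; KE_f = ½(2.394)(63.84)² = 4879 J.
Fraction dissipated = (KE_i − KE_f)/KE_i = 0.6516.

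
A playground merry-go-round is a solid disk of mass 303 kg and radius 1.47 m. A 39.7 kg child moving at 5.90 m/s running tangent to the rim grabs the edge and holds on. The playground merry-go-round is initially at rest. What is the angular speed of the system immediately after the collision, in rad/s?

About the axle the impulsive forces during the collision are internal, so angular momentum about that axis is conserved.
I_p = ½(303)(1.47)² = 327.4 kg·m². Taking the sense of the child's angular momentum as positive, L_{child} = m v R = (39.7)(5.90)(1.47) = 344.3 kg·m²/s.
L_i = 0 + 344.3 = 344.3 kg·m²/s.
After sticking, I_f = I_p + m R² = 327.4 + (39.7)(1.47)² = 413.2 kg·m².
ω_f = L_i / I_f = 344.3 / 413.2 = 0.8334 rad/s.

|ω_f| ≈ 0.833 rad/s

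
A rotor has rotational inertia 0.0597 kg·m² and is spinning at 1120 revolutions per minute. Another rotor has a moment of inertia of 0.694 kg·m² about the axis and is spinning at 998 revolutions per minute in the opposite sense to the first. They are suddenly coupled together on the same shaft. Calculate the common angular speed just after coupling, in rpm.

|ω_f| ≈ 830 rpm

No external torque acts about the common axis, so total angular momentum is conserved.
Taking A's sense as positive: L = (0.05970)(1120) − (0.6940)(998) = -625.7 kg·m²·rpm.
Combined I = 0.05970 + 0.6940 = 0.7537 kg·m².
ω_f = L / I = -625.7 / 0.7537 = -830.2 rpm.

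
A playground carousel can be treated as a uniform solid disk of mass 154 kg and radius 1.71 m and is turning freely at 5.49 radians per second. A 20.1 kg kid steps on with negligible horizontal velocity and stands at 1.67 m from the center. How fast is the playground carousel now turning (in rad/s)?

No external torque acts about the center; L_before = L_after.
I_p = ½(154)(1.71)² = 225.2 kg·m².
Added inertia Σmr² = (20.1)(1.67)² = 56.06 kg·m²; I_f = 225.2 + 56.06 = 281.2 kg·m².
ω_f = I_p ω_i / I_f = (225.2)(5.49) / 281.2 = 4.396 rad/s.

ω_f ≈ 4.40 rad/s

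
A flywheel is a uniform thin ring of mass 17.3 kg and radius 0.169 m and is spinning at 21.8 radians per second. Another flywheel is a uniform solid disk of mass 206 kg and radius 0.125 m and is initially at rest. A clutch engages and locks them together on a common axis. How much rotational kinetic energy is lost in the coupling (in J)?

ΔKE lost ≈ 89.8 J

The coupling torques are internal; angular momentum about the shared axis is conserved.
Moments of inertia: I_A = (17.3)(0.169)² = 0.4941 kg·m²; I_B = ½(206)(0.125)² = 1.609 kg·m².
Taking A's sense as positive: L = (0.4941)(21.8) = 10.77 kg·m²·rad/s.
Combined I = 0.4941 + 1.609 = 2.103 kg·m².
ω_f = L / I = 10.77 / 2.103 = 5.121 rad/s.
KE_i = ½ΣIω² = 117.4 J; KE_f = ½(2.103)(5.121)² = 27.58 J.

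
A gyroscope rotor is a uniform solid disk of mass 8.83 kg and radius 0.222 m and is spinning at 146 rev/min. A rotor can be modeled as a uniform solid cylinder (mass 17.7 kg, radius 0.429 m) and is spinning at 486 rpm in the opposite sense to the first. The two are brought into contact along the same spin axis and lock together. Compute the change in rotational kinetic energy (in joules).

ΔKE ≈ -420 J

The coupling torques are internal; angular momentum about the shared axis is conserved.
Moments of inertia: I_A = ½(8.83)(0.222)² = 0.2176 kg·m²; I_B = ½(17.7)(0.429)² = 1.629 kg·m².
Taking A's sense as positive: L = (0.2176)(146) − (1.629)(486) = -759.8 kg·m²·rpm.
Combined I = 0.2176 + 1.629 = 1.846 kg·m².
ω_f = L / I = -759.8 / 1.846 = -411.5 rpm.
KE_i = ½ΣIω² = 2135 J; KE_f = ½(1.846)(43.09)² = 1714 J.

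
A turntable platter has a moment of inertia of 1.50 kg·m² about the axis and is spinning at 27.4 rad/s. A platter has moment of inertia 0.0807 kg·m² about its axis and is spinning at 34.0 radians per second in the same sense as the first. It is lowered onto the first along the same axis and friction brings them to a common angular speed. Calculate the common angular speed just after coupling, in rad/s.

The coupling torques are internal; angular momentum about the shared axis is conserved.
Taking A's sense as positive: L = (1.500)(27.4) + (0.08070)(34.0) = 43.84 kg·m²·rad/s.
Combined I = 1.500 + 0.08070 = 1.581 kg·m².
ω_f = L / I = 43.84 / 1.581 = 27.74 rad/s.

|ω_f| ≈ 27.7 rad/s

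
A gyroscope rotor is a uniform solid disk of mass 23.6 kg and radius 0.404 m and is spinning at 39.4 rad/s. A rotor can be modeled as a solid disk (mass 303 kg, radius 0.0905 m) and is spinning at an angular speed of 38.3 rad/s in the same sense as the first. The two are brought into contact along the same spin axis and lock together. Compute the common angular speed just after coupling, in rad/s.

|ω_f| ≈ 39.0 rad/s

No external torque acts about the common axis, so total angular momentum is conserved.
Moments of inertia: I_A = ½(23.6)(0.404)² = 1.926 kg·m²; I_B = ½(303)(0.0905)² = 1.241 kg·m².
Taking A's sense as positive: L = (1.926)(39.4) + (1.241)(38.3) = 123.4 kg·m²·rad/s.
Combined I = 1.926 + 1.241 = 3.167 kg·m².
ω_f = L / I = 123.4 / 3.167 = 38.97 rad/s.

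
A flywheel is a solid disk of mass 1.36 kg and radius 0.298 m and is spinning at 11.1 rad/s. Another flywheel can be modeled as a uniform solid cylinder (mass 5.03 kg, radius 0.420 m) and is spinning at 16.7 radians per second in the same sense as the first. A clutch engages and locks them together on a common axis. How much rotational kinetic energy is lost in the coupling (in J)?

ΔKE lost ≈ 0.833 J

No external torque acts about the common axis, so total angular momentum is conserved.
Moments of inertia: I_A = ½(1.36)(0.298)² = 0.06039 kg·m²; I_B = ½(5.03)(0.420)² = 0.4436 kg·m².
Taking A's sense as positive: L = (0.06039)(11.1) + (0.4436)(16.7) = 8.079 kg·m²·rad/s.
Combined I = 0.06039 + 0.4436 = 0.5040 kg·m².
ω_f = L / I = 8.079 / 0.5040 = 16.03 rad/s.
KE_i = ½ΣIω² = 65.58 J; KE_f = ½(0.5040)(16.03)² = 64.75 J.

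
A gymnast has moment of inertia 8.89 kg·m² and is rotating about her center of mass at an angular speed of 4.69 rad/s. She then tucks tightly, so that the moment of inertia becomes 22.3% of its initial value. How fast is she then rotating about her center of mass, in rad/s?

ω₂ ≈ 21.0 rad/s

Angular momentum about the spin axis is conserved since the torque about it is zero.
I₂ = 0.223 × 8.89 = 1.982 kg·m².
ω₂ = I₁ω₁ / I₂ = (8.890)(4.69 rad/s) / (1.982) = 21.03 rad/s.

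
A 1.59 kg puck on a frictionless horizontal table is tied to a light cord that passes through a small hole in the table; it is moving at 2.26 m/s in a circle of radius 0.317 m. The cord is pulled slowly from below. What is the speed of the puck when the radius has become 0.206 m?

The only horizontal force on the mass is along the cord (radial), so it exerts no torque about the hole and angular momentum m v r is conserved.
v₂ = v₁ r₁ / r₂ = (2.26)(0.317) / (0.206) = 3.478 m/s.

v₂ ≈ 3.48 m/s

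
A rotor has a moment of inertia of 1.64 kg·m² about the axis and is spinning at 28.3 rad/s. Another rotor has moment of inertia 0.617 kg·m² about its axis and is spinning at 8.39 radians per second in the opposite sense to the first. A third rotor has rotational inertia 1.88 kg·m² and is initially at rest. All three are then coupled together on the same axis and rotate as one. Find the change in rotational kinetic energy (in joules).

The coupling torques are internal; angular momentum about the shared axis is conserved.
Taking A's sense as positive: L = (1.640)(28.3) − (0.6170)(8.39) = 41.24 kg·m²·rad/s.
Combined I = 1.640 + 0.6170 + 1.880 = 4.137 kg·m².
ω_f = L / I = 41.24 / 4.137 = 9.967 rad/s.
KE_i = ½ΣIω² = 678.4 J; KE_f = ½(4.137)(9.967)² = 205.5 J.

ΔKE ≈ -473 J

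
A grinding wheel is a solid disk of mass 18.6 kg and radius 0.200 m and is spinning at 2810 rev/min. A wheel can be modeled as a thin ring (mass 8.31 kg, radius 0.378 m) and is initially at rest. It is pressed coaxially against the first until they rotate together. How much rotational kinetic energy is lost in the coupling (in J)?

ΔKE lost ≈ 12300 J

The coupling torques are internal; angular momentum about the shared axis is conserved.
Moments of inertia: I_A = ½(18.6)(0.200)² = 0.3720 kg·m²; I_B = (8.31)(0.378)² = 1.187 kg·m².
Taking A's sense as positive: L = (0.3720)(2810) = 1045 kg·m²·rpm.
Combined I = 0.3720 + 1.187 = 1.559 kg·m².
ω_f = L / I = 1045 / 1.559 = 670.3 rpm.
KE_i = ½ΣIω² = 16110 J; KE_f = ½(1.559)(70.20)² = 3842 J.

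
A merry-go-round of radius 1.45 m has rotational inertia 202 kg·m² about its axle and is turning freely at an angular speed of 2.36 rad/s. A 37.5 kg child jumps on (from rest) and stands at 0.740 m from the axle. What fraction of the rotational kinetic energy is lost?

No external torque acts about the axle; L_before = L_after.
Added inertia Σmr² = (37.5)(0.740)² = 20.54 kg·m²; I_f = 202.0 + 20.54 = 222.5 kg·m².
ω_f = I_p ω_i / I_f = (202.0)(2.36) / 222.5 = 2.142 rad/s.
KE_i = ½(202.0)(2.360 rad/s)² = 562.5 J; KE_f = ½(222.5)(2.142)² = 510.6 J.
Fraction lost = 0.09228.

fraction ≈ 0.0923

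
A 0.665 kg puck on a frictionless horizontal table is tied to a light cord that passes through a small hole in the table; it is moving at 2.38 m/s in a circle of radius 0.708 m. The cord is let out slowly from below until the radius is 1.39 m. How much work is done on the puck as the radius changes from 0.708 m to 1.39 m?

Central (radial) force ⇒ zero torque about the center ⇒ m v r is constant.
v₂ = v₁ r₁ / r₂ = (2.38)(0.708) / (1.39) = 1.212 m/s.
W = ΔKE = ½m(v₂² − v₁²) = -1.395 J.

W ≈ -1.39 J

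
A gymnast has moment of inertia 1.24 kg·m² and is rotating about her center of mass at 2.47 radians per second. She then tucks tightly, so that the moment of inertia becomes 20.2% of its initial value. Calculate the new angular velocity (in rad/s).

Angular momentum about the spin axis is conserved since the torque about it is zero.
I₂ = 0.202 × 1.24 = 0.2505 kg·m².
ω₂ = I₁ω₁ / I₂ = (1.240)(2.47 rad/s) / (0.2505) = 12.23 rad/s.

ω₂ ≈ 12.2 rad/s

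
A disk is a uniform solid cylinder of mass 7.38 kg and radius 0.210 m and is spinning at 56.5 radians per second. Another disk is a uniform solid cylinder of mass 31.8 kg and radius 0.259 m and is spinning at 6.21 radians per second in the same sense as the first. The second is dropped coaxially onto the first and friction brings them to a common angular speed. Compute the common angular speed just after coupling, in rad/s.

|ω_f| ≈ 12.9 rad/s

The coupling torques are internal; angular momentum about the shared axis is conserved.
Moments of inertia: I_A = ½(7.38)(0.210)² = 0.1627 kg·m²; I_B = ½(31.8)(0.259)² = 1.067 kg·m².
Taking A's sense as positive: L = (0.1627)(56.5) + (1.067)(6.21) = 15.82 kg·m²·rad/s.
Combined I = 0.1627 + 1.067 = 1.229 kg·m².
ω_f = L / I = 15.82 / 1.229 = 12.87 rad/s.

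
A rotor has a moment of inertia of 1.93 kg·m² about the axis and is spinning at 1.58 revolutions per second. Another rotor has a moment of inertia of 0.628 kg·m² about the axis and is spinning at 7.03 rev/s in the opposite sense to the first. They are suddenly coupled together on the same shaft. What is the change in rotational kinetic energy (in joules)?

ΔKE ≈ -693 J

The coupling torques are internal; angular momentum about the shared axis is conserved.
Taking A's sense as positive: L = (1.930)(1.58) − (0.6280)(7.03) = -1.365 kg·m²·rev/s.
Combined I = 1.930 + 0.6280 = 2.558 kg·m².
ω_f = L / I = -1.365 / 2.558 = -0.5338 rev/s.
KE_i = ½ΣIω² = 707.7 J; KE_f = ½(2.558)(3.354)² = 14.39 J.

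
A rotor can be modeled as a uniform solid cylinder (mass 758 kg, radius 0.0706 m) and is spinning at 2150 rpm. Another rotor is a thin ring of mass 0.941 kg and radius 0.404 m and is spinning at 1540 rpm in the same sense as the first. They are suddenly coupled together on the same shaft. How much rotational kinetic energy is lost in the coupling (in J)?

No external torque acts about the common axis, so total angular momentum is conserved.
Moments of inertia: I_A = ½(758)(0.0706)² = 1.889 kg·m²; I_B = (0.941)(0.404)² = 0.1536 kg·m².
Taking A's sense as positive: L = (1.889)(2150) + (0.1536)(1540) = 4298 kg·m²·rpm.
Combined I = 1.889 + 0.1536 = 2.043 kg·m².
ω_f = L / I = 4298 / 2.043 = 2104 rpm.
KE_i = ½ΣIω² = 49880 J; KE_f = ½(2.043)(220.3)² = 49590 J.

ΔKE lost ≈ 290 J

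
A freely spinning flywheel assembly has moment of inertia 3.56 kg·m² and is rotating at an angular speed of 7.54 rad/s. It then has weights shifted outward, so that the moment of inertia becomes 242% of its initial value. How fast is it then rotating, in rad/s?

ω₂ ≈ 3.12 rad/s

No external torque acts about the spin axis, so angular momentum is conserved.
I₂ = 2.42 × 3.56 = 8.615 kg·m².
ω₂ = I₁ω₁ / I₂ = (3.560)(7.54 rad/s) / (8.615) = 3.116 rad/s.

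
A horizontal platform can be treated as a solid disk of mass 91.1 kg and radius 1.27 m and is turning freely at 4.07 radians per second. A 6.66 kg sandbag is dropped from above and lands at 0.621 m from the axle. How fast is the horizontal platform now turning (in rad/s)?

No external torque acts about the axle; L_before = L_after.
I_p = ½(91.1)(1.27)² = 73.47 kg·m².
Added inertia Σmr² = (6.66)(0.621)² = 2.568 kg·m²; I_f = 73.47 + 2.568 = 76.04 kg·m².
ω_f = I_p ω_i / I_f = (73.47)(4.07) / 76.04 = 3.933 rad/s.

ω_f ≈ 3.93 rad/s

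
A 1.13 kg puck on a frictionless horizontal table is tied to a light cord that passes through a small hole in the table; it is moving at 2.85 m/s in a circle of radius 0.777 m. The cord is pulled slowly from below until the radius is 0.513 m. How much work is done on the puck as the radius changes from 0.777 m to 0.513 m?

Central (radial) force ⇒ zero torque about the center ⇒ m v r is constant.
v₂ = v₁ r₁ / r₂ = (2.85)(0.777) / (0.513) = 4.317 m/s.
W = ΔKE = ½m(v₂² − v₁²) = 5.939 J.

W ≈ 5.94 J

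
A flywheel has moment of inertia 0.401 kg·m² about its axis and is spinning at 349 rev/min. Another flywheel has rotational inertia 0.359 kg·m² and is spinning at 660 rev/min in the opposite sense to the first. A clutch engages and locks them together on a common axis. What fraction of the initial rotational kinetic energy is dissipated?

The coupling torques are internal; angular momentum about the shared axis is conserved.
Taking A's sense as positive: L = (0.4010)(349) − (0.3590)(660) = -96.99 kg·m²·rpm.
Combined I = 0.4010 + 0.3590 = 0.7600 kg·m².
ω_f = L / I = -96.99 / 0.7600 = -127.6 rpm.
KE_i = ½ΣIω² = 1125 J; KE_f = ½(0.7600)(13.36)² = 67.87 J.
Fraction dissipated = (KE_i − KE_f)/KE_i = 0.9397.

fraction ≈ 0.940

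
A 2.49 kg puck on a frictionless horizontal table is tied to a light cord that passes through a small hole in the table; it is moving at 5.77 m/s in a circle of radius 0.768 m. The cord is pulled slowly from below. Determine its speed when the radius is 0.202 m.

v₂ ≈ 21.9 m/s

The only horizontal force on the mass is along the cord (radial), so it exerts no torque about the hole and angular momentum m v r is conserved.
v₂ = v₁ r₁ / r₂ = (5.77)(0.768) / (0.202) = 21.94 m/s.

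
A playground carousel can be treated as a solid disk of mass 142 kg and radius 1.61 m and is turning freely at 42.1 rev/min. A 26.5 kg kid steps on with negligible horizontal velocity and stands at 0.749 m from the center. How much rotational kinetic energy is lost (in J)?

energy lost ≈ 134 J

The added mass arrives with no angular momentum about the center, and any external torque about the center is negligible, so the system's angular momentum is conserved.
I_p = ½(142)(1.61)² = 184.0 kg·m².
Added inertia Σmr² = (26.5)(0.749)² = 14.87 kg·m²; I_f = 184.0 + 14.87 = 198.9 kg·m².
ω_f = I_p ω_i / I_f = (184.0)(42.1) / 198.9 = 38.95 rpm.
KE_i = ½(184.0)(4.409 rad/s)² = 1789 J; KE_f = ½(198.9)(4.079)² = 1655 J.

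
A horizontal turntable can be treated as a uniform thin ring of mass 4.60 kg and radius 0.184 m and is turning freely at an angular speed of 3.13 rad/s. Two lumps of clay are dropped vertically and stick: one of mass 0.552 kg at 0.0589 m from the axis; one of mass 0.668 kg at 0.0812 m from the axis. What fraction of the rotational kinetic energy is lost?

No external torque acts about the axis; L_before = L_after.
I_p = (4.60)(0.184)² = 0.1557 kg·m².
Added inertia Σmr² = (0.552)(0.0589)² + (0.668)(0.0812)² = 0.006319 kg·m²; I_f = 0.1557 + 0.006319 = 0.1621 kg·m².
ω_f = I_p ω_i / I_f = (0.1557)(3.13) / 0.1621 = 3.008 rad/s.
KE_i = ½(0.1557)(3.130 rad/s)² = 0.7629 J; KE_f = ½(0.1621)(3.008)² = 0.7331 J.
Fraction lost = 0.03900.

fraction ≈ 0.0390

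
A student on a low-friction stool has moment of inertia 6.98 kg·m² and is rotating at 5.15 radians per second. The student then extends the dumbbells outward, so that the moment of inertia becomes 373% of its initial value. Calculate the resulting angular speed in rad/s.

ω₂ ≈ 1.38 rad/s

No external torque acts about the spin axis, so angular momentum is conserved.
I₂ = 3.73 × 6.98 = 26.04 kg·m².
ω₂ = I₁ω₁ / I₂ = (6.980)(5.15 rad/s) / (26.04) = 1.381 rad/s.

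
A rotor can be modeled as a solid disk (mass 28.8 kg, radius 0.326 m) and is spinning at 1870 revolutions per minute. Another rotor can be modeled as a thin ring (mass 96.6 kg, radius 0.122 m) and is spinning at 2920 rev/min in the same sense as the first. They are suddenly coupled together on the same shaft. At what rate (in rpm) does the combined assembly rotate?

No external torque acts about the common axis, so total angular momentum is conserved.
Moments of inertia: I_A = ½(28.8)(0.326)² = 1.530 kg·m²; I_B = (96.6)(0.122)² = 1.438 kg·m².
Taking A's sense as positive: L = (1.530)(1870) + (1.438)(2920) = 7060 kg·m²·rpm.
Combined I = 1.530 + 1.438 = 2.968 kg·m².
ω_f = L / I = 7060 / 2.968 = 2379 rpm.

|ω_f| ≈ 2380 rpm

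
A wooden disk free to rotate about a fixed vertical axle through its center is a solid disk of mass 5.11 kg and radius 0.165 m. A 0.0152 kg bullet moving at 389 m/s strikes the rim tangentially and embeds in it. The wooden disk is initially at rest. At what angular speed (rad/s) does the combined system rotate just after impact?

|ω_f| ≈ 13.9 rad/s

The axle reaction passes through the axle and exerts no torque about it; angular momentum about the axle is conserved through the impact.
I_p = ½(5.11)(0.165)² = 0.06956 kg·m². Taking the sense of the bullet's angular momentum as positive, L_{bullet} = m v R = (0.0152)(389)(0.165) = 0.9756 kg·m²/s.
L_i = 0 + 0.9756 = 0.9756 kg·m²/s.
After sticking, I_f = I_p + m R² = 0.06956 + (0.0152)(0.165)² = 0.06997 kg·m².
ω_f = L_i / I_f = 0.9756 / 0.06997 = 13.94 rad/s.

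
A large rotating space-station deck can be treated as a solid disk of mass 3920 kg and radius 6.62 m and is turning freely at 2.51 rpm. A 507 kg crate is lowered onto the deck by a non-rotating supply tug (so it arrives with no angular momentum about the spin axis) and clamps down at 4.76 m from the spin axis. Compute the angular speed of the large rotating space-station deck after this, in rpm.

ω_f ≈ 2.21 rpm

The added mass arrives with no angular momentum about the spin axis, and any external torque about the spin axis is negligible, so the system's angular momentum is conserved.
I_p = ½(3920)(6.62)² = 85900 kg·m².
Added inertia Σmr² = (507)(4.76)² = 11490 kg·m²; I_f = 85900 + 11490 = 97380 kg·m².
ω_f = I_p ω_i / I_f = (85900)(2.51) / 97380 = 2.214 rpm.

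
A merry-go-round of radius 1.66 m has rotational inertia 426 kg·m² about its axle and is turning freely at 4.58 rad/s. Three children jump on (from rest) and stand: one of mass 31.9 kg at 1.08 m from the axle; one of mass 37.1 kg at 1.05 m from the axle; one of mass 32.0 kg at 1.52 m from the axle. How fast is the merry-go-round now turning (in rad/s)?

ω_f ≈ 3.38 rad/s

The added mass arrives with no angular momentum about the axle, and any external torque about the axle is negligible, so the system's angular momentum is conserved.
Added inertia Σmr² = (31.9)(1.08)² + (37.1)(1.05)² + (32.0)(1.52)² = 152.0 kg·m²; I_f = 426.0 + 152.0 = 578.0 kg·m².
ω_f = I_p ω_i / I_f = (426.0)(4.58) / 578.0 = 3.375 rad/s.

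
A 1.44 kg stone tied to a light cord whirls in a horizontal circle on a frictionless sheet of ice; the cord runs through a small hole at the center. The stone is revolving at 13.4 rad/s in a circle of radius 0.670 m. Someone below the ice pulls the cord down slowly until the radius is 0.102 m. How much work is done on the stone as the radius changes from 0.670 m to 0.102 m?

No torque about the axis ⇒ m r₁² ω₁ = m r₂² ω₂.
ω₂ = ω₁ (r₁/r₂)² = (13.4)(0.670/0.102)² = 578.2 rad/s.
W = ΔKE = ½m(v₂² − v₁²) = 2446 J.

W ≈ 2450 J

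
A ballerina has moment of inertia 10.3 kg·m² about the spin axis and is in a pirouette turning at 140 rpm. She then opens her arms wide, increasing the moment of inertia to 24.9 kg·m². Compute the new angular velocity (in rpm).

Angular momentum about the spin axis is conserved since the torque about it is zero.
ω₂ = I₁ω₁ / I₂ = (10.30)(140 rpm) / (24.90) = 57.91 rpm.

ω₂ ≈ 57.9 rpm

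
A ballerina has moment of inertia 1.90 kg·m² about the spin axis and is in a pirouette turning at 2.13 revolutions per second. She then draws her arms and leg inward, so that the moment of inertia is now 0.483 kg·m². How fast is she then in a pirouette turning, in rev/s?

ω₂ ≈ 8.38 rev/s

Angular momentum about the spin axis is conserved since the torque about it is zero.
ω₂ = I₁ω₁ / I₂ = (1.900)(2.13 rev/s) / (0.4830) = 8.379 rev/s.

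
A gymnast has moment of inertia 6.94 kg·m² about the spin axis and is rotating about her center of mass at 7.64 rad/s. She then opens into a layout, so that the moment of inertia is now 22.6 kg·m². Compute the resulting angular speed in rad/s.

ω₂ ≈ 2.35 rad/s

No external torque acts about the spin axis, so angular momentum is conserved.
ω₂ = I₁ω₁ / I₂ = (6.940)(7.64 rad/s) / (22.60) = 2.346 rad/s.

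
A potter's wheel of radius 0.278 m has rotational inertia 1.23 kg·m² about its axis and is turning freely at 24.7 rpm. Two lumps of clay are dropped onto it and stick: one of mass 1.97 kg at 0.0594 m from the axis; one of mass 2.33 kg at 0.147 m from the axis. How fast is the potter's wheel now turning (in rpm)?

The added mass arrives with no angular momentum about the axis, and any external torque about the axis is negligible, so the system's angular momentum is conserved.
Added inertia Σmr² = (1.97)(0.0594)² + (2.33)(0.147)² = 0.05730 kg·m²; I_f = 1.230 + 0.05730 = 1.287 kg·m².
ω_f = I_p ω_i / I_f = (1.230)(24.7) / 1.287 = 23.60 rpm.

ω_f ≈ 23.6 rpm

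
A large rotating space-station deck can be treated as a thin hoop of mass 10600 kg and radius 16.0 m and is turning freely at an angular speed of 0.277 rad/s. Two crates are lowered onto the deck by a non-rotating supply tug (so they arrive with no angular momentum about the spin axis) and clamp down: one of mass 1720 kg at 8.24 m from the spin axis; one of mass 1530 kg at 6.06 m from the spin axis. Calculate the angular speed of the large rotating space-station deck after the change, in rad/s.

The added mass arrives with no angular momentum about the spin axis, and any external torque about the spin axis is negligible, so the system's angular momentum is conserved.
I_p = (10600)(16.0)² = 2.714e+06 kg·m².
Added inertia Σmr² = (1720)(8.24)² + (1530)(6.06)² = 1.730e+05 kg·m²; I_f = 2.714e+06 + 1.730e+05 = 2.887e+06 kg·m².
ω_f = I_p ω_i / I_f = (2.714e+06)(0.277) / 2.887e+06 = 0.2604 rad/s.

ω_f ≈ 0.260 rad/s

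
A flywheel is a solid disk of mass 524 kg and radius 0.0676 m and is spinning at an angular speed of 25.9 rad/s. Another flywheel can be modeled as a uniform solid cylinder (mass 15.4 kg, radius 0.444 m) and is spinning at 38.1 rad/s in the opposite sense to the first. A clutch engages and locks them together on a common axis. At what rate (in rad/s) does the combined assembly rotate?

|ω_f| ≈ 9.88 rad/s

The coupling torques are internal; angular momentum about the shared axis is conserved.
Moments of inertia: I_A = ½(524)(0.0676)² = 1.197 kg·m²; I_B = ½(15.4)(0.444)² = 1.518 kg·m².
Taking A's sense as positive: L = (1.197)(25.9) − (1.518)(38.1) = -26.82 kg·m²·rad/s.
Combined I = 1.197 + 1.518 = 2.715 kg·m².
ω_f = L / I = -26.82 / 2.715 = -9.879 rad/s.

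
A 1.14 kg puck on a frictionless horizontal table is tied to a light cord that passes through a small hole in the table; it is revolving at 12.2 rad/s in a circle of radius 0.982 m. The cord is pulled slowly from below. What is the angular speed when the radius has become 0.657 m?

The constraining force is radial, so m r² ω about the center is conserved.
ω₂ = ω₁ (r₁/r₂)² = (12.2)(0.982/0.657)² = 27.26 rad/s.

ω₂ ≈ 27.3 rad/s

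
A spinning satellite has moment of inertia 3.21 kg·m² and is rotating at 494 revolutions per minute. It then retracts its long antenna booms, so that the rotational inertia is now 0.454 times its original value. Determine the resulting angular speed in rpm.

No external torque acts about the spin axis, so angular momentum is conserved.
I₂ = 0.454 × 3.21 = 1.457 kg·m².
ω₂ = I₁ω₁ / I₂ = (3.210)(494 rpm) / (1.457) = 1088 rpm.

ω₂ ≈ 1090 rpm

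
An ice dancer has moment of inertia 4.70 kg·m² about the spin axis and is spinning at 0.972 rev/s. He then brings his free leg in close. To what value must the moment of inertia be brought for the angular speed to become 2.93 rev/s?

I₂ ≈ 1.56 kg·m²

No external torque acts about the spin axis, so angular momentum is conserved.
I₂ = I₁ω₁ / ω₂ = (4.70)(0.972) / (2.93) = 1.559 kg·m².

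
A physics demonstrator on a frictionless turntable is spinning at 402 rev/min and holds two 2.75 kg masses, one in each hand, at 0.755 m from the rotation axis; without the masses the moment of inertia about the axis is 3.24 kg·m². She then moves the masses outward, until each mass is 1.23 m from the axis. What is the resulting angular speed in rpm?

ω₂ ≈ 222 rpm

With no external torque about the axis, L is conserved: I₁ω₁ = I₂ω₂.
I₁ = 3.24 + 2(2.75)(0.755)² = 6.375 kg·m²; I₂ = 3.24 + 2(2.75)(1.23)² = 11.56 kg·m².
ω₂ = I₁ω₁ / I₂ = (6.375)(402 rpm) / (11.56) = 221.7 rpm.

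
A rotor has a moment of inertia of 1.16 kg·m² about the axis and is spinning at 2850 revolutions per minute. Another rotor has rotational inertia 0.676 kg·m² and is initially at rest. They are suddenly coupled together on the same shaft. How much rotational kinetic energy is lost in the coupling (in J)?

No external torque acts about the common axis, so total angular momentum is conserved.
Taking A's sense as positive: L = (1.160)(2850) = 3306 kg·m²·rpm.
Combined I = 1.160 + 0.6760 = 1.836 kg·m².
ω_f = L / I = 3306 / 1.836 = 1801 rpm.
KE_i = ½ΣIω² = 51660 J; KE_f = ½(1.836)(188.6)² = 32640 J.

ΔKE lost ≈ 19000 J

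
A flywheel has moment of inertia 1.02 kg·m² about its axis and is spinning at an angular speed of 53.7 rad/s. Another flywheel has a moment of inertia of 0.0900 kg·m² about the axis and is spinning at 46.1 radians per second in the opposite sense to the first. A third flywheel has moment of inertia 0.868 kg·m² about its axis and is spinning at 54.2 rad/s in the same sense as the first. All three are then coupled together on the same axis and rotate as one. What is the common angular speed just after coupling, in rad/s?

|ω_f| ≈ 49.4 rad/s

The coupling torques are internal; angular momentum about the shared axis is conserved.
Taking A's sense as positive: L = (1.020)(53.7) − (0.09000)(46.1) + (0.8680)(54.2) = 97.67 kg·m²·rad/s.
Combined I = 1.020 + 0.09000 + 0.8680 = 1.978 kg·m².
ω_f = L / I = 97.67 / 1.978 = 49.38 rad/s.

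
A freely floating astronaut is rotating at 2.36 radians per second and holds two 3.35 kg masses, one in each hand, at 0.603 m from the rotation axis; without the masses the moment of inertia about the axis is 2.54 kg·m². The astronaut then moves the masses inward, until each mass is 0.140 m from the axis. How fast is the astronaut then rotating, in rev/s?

No external torque acts about the spin axis, so angular momentum is conserved.
I₁ = 2.54 + 2(3.35)(0.603)² = 4.976 kg·m²; I₂ = 2.54 + 2(3.35)(0.140)² = 2.671 kg·m².
ω₂ = I₁ω₁ / I₂ = (4.976)(2.36 rad/s) / (2.671) = 4.396 rad/s = 0.6997 rev/s.

ω₂ ≈ 0.700 rev/s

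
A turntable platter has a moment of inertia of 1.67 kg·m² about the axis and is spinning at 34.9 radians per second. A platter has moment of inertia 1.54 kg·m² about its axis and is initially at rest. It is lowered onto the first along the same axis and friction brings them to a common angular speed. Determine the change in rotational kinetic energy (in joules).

The coupling torques are internal; angular momentum about the shared axis is conserved.
Taking A's sense as positive: L = (1.670)(34.9) = 58.28 kg·m²·rad/s.
Combined I = 1.670 + 1.540 = 3.210 kg·m².
ω_f = L / I = 58.28 / 3.210 = 18.16 rad/s.
KE_i = ½ΣIω² = 1017 J; KE_f = ½(3.210)(18.16)² = 529.1 J.

ΔKE ≈ -488 J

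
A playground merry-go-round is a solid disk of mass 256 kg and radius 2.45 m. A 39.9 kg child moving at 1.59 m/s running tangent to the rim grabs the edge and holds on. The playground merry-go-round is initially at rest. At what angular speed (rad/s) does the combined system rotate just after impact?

|ω_f| ≈ 0.154 rad/s

The axle reaction passes through the axle and exerts no torque about it; angular momentum about the axle is conserved through the impact.
I_p = ½(256)(2.45)² = 768.3 kg·m². Taking the sense of the child's angular momentum as positive, L_{child} = m v R = (39.9)(1.59)(2.45) = 155.4 kg·m²/s.
L_i = 0 + 155.4 = 155.4 kg·m²/s.
After sticking, I_f = I_p + m R² = 768.3 + (39.9)(2.45)² = 1008 kg·m².
ω_f = L_i / I_f = 155.4 / 1008 = 0.1542 rad/s.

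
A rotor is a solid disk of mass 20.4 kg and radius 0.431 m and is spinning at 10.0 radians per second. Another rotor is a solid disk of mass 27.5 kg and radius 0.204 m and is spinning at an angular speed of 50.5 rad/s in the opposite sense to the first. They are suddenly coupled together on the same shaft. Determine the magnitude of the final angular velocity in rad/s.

No external torque acts about the common axis, so total angular momentum is conserved.
Moments of inertia: I_A = ½(20.4)(0.431)² = 1.895 kg·m²; I_B = ½(27.5)(0.204)² = 0.5722 kg·m².
Taking A's sense as positive: L = (1.895)(10.0) − (0.5722)(50.5) = -9.949 kg·m²·rad/s.
Combined I = 1.895 + 0.5722 = 2.467 kg·m².
ω_f = L / I = -9.949 / 2.467 = -4.033 rad/s.

|ω_f| ≈ 4.03 rad/s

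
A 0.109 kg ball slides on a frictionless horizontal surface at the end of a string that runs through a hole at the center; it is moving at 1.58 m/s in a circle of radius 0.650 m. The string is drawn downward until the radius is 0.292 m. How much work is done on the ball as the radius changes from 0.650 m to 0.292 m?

W ≈ 0.538 J

The only horizontal force on the mass is along the cord (radial), so it exerts no torque about the hole and angular momentum m v r is conserved.
v₂ = v₁ r₁ / r₂ = (1.58)(0.650) / (0.292) = 3.517 m/s.
W = ΔKE = ½m(v₂² − v₁²) = 0.5381 J.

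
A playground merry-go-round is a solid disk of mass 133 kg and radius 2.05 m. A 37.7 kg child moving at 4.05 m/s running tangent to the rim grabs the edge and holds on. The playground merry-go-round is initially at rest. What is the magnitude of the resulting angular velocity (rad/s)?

|ω_f| ≈ 0.715 rad/s

About the axle the impulsive forces during the collision are internal, so angular momentum about that axis is conserved.
I_p = ½(133)(2.05)² = 279.5 kg·m². Taking the sense of the child's angular momentum as positive, L_{child} = m v R = (37.7)(4.05)(2.05) = 313.0 kg·m²/s.
L_i = 0 + 313.0 = 313.0 kg·m²/s.
After sticking, I_f = I_p + m R² = 279.5 + (37.7)(2.05)² = 437.9 kg·m².
ω_f = L_i / I_f = 313.0 / 437.9 = 0.7148 rad/s.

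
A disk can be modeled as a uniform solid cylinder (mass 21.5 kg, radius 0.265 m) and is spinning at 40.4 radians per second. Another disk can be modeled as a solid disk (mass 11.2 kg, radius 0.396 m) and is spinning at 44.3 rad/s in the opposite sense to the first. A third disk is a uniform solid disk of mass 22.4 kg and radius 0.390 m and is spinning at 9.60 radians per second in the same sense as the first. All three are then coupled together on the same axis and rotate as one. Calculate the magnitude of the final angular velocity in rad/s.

|ω_f| ≈ 2.38 rad/s

No external torque acts about the common axis, so total angular momentum is conserved.
Moments of inertia: I_A = ½(21.5)(0.265)² = 0.7549 kg·m²; I_B = ½(11.2)(0.396)² = 0.8782 kg·m²; I_C = ½(22.4)(0.390)² = 1.704 kg·m².
Taking A's sense as positive: L = (0.7549)(40.4) − (0.8782)(44.3) + (1.704)(9.60) = 7.950 kg·m²·rad/s.
Combined I = 0.7549 + 0.8782 + 1.704 = 3.337 kg·m².
ω_f = L / I = 7.950 / 3.337 = 2.383 rad/s.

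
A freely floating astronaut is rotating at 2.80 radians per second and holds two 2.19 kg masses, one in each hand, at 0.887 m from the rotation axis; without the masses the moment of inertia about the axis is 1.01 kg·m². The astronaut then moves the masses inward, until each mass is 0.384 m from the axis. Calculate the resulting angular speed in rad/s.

Angular momentum about the spin axis is conserved since the torque about it is zero.
I₁ = 1.01 + 2(2.19)(0.887)² = 4.456 kg·m²; I₂ = 1.01 + 2(2.19)(0.384)² = 1.656 kg·m².
ω₂ = I₁ω₁ / I₂ = (4.456)(2.80 rad/s) / (1.656) = 7.535 rad/s.

ω₂ ≈ 7.54 rad/s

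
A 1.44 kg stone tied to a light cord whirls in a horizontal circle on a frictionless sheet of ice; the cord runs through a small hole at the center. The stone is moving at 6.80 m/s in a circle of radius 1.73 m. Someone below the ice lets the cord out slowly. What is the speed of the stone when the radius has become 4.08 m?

v₂ ≈ 2.88 m/s

The only horizontal force on the mass is along the cord (radial), so it exerts no torque about the hole and angular momentum m v r is conserved.
v₂ = v₁ r₁ / r₂ = (6.80)(1.73) / (4.08) = 2.883 m/s.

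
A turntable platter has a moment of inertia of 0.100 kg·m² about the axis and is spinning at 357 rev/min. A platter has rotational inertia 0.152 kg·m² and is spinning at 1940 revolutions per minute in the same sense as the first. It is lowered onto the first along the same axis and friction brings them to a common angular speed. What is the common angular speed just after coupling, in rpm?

|ω_f| ≈ 1310 rpm

The coupling torques are internal; angular momentum about the shared axis is conserved.
Taking A's sense as positive: L = (0.1000)(357) + (0.1520)(1940) = 330.6 kg·m²·rpm.
Combined I = 0.1000 + 0.1520 = 0.2520 kg·m².
ω_f = L / I = 330.6 / 0.2520 = 1312 rpm.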